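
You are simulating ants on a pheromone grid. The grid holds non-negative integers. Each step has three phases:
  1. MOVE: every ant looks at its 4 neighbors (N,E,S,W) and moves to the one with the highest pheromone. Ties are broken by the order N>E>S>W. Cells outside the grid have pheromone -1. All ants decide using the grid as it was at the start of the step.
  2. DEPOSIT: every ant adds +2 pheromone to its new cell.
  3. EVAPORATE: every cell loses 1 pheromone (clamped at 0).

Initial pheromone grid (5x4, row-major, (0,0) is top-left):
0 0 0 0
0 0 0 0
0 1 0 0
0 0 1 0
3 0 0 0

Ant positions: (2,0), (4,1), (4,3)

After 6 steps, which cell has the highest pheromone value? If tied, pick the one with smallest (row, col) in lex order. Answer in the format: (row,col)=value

Step 1: ant0:(2,0)->E->(2,1) | ant1:(4,1)->W->(4,0) | ant2:(4,3)->N->(3,3)
  grid max=4 at (4,0)
Step 2: ant0:(2,1)->N->(1,1) | ant1:(4,0)->N->(3,0) | ant2:(3,3)->N->(2,3)
  grid max=3 at (4,0)
Step 3: ant0:(1,1)->S->(2,1) | ant1:(3,0)->S->(4,0) | ant2:(2,3)->N->(1,3)
  grid max=4 at (4,0)
Step 4: ant0:(2,1)->N->(1,1) | ant1:(4,0)->N->(3,0) | ant2:(1,3)->N->(0,3)
  grid max=3 at (4,0)
Step 5: ant0:(1,1)->S->(2,1) | ant1:(3,0)->S->(4,0) | ant2:(0,3)->S->(1,3)
  grid max=4 at (4,0)
Step 6: ant0:(2,1)->N->(1,1) | ant1:(4,0)->N->(3,0) | ant2:(1,3)->N->(0,3)
  grid max=3 at (4,0)
Final grid:
  0 0 0 1
  0 1 0 0
  0 1 0 0
  1 0 0 0
  3 0 0 0
Max pheromone 3 at (4,0)

Answer: (4,0)=3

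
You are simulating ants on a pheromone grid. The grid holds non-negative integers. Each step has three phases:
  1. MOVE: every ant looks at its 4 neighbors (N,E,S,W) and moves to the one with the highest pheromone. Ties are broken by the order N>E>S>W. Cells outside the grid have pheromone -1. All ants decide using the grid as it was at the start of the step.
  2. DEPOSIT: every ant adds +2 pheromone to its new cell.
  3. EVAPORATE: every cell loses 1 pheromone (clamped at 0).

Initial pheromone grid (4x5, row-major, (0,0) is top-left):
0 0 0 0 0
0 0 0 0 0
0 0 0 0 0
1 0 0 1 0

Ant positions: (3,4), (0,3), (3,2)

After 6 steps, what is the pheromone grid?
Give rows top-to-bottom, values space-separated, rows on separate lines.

After step 1: ants at (3,3),(0,4),(3,3)
  0 0 0 0 1
  0 0 0 0 0
  0 0 0 0 0
  0 0 0 4 0
After step 2: ants at (2,3),(1,4),(2,3)
  0 0 0 0 0
  0 0 0 0 1
  0 0 0 3 0
  0 0 0 3 0
After step 3: ants at (3,3),(0,4),(3,3)
  0 0 0 0 1
  0 0 0 0 0
  0 0 0 2 0
  0 0 0 6 0
After step 4: ants at (2,3),(1,4),(2,3)
  0 0 0 0 0
  0 0 0 0 1
  0 0 0 5 0
  0 0 0 5 0
After step 5: ants at (3,3),(0,4),(3,3)
  0 0 0 0 1
  0 0 0 0 0
  0 0 0 4 0
  0 0 0 8 0
After step 6: ants at (2,3),(1,4),(2,3)
  0 0 0 0 0
  0 0 0 0 1
  0 0 0 7 0
  0 0 0 7 0

0 0 0 0 0
0 0 0 0 1
0 0 0 7 0
0 0 0 7 0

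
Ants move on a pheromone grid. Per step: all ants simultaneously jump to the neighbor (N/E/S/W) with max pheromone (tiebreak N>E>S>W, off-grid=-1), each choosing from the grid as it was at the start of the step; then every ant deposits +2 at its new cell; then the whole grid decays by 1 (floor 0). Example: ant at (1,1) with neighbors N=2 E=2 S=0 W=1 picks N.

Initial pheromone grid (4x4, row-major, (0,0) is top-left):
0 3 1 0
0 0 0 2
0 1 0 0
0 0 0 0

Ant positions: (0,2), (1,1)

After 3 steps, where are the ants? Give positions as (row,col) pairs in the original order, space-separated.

Step 1: ant0:(0,2)->W->(0,1) | ant1:(1,1)->N->(0,1)
  grid max=6 at (0,1)
Step 2: ant0:(0,1)->E->(0,2) | ant1:(0,1)->E->(0,2)
  grid max=5 at (0,1)
Step 3: ant0:(0,2)->W->(0,1) | ant1:(0,2)->W->(0,1)
  grid max=8 at (0,1)

(0,1) (0,1)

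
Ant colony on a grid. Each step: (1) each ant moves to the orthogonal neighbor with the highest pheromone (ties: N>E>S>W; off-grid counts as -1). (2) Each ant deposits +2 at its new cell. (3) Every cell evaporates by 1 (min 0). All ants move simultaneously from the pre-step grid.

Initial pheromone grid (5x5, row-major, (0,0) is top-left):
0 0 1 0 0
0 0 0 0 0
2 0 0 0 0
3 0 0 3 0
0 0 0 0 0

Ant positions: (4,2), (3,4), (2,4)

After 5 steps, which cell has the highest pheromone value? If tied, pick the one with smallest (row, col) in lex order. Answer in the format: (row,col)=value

Step 1: ant0:(4,2)->N->(3,2) | ant1:(3,4)->W->(3,3) | ant2:(2,4)->N->(1,4)
  grid max=4 at (3,3)
Step 2: ant0:(3,2)->E->(3,3) | ant1:(3,3)->W->(3,2) | ant2:(1,4)->N->(0,4)
  grid max=5 at (3,3)
Step 3: ant0:(3,3)->W->(3,2) | ant1:(3,2)->E->(3,3) | ant2:(0,4)->S->(1,4)
  grid max=6 at (3,3)
Step 4: ant0:(3,2)->E->(3,3) | ant1:(3,3)->W->(3,2) | ant2:(1,4)->N->(0,4)
  grid max=7 at (3,3)
Step 5: ant0:(3,3)->W->(3,2) | ant1:(3,2)->E->(3,3) | ant2:(0,4)->S->(1,4)
  grid max=8 at (3,3)
Final grid:
  0 0 0 0 0
  0 0 0 0 1
  0 0 0 0 0
  0 0 5 8 0
  0 0 0 0 0
Max pheromone 8 at (3,3)

Answer: (3,3)=8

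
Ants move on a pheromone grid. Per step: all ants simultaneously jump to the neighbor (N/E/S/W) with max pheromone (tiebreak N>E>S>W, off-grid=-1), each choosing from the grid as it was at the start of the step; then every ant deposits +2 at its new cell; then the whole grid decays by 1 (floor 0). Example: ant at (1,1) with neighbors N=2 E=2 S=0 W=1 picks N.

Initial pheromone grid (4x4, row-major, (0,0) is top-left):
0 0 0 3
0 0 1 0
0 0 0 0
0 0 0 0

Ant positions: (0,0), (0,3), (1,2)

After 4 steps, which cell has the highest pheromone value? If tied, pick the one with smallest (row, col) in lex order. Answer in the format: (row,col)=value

Step 1: ant0:(0,0)->E->(0,1) | ant1:(0,3)->S->(1,3) | ant2:(1,2)->N->(0,2)
  grid max=2 at (0,3)
Step 2: ant0:(0,1)->E->(0,2) | ant1:(1,3)->N->(0,3) | ant2:(0,2)->E->(0,3)
  grid max=5 at (0,3)
Step 3: ant0:(0,2)->E->(0,3) | ant1:(0,3)->W->(0,2) | ant2:(0,3)->W->(0,2)
  grid max=6 at (0,3)
Step 4: ant0:(0,3)->W->(0,2) | ant1:(0,2)->E->(0,3) | ant2:(0,2)->E->(0,3)
  grid max=9 at (0,3)
Final grid:
  0 0 6 9
  0 0 0 0
  0 0 0 0
  0 0 0 0
Max pheromone 9 at (0,3)

Answer: (0,3)=9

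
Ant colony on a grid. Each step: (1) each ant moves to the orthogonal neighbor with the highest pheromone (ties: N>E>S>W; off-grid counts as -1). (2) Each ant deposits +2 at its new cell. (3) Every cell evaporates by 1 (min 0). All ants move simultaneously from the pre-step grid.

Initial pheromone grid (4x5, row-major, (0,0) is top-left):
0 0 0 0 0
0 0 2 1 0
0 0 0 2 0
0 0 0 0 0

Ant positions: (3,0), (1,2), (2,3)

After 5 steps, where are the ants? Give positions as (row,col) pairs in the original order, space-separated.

Step 1: ant0:(3,0)->N->(2,0) | ant1:(1,2)->E->(1,3) | ant2:(2,3)->N->(1,3)
  grid max=4 at (1,3)
Step 2: ant0:(2,0)->N->(1,0) | ant1:(1,3)->S->(2,3) | ant2:(1,3)->S->(2,3)
  grid max=4 at (2,3)
Step 3: ant0:(1,0)->N->(0,0) | ant1:(2,3)->N->(1,3) | ant2:(2,3)->N->(1,3)
  grid max=6 at (1,3)
Step 4: ant0:(0,0)->E->(0,1) | ant1:(1,3)->S->(2,3) | ant2:(1,3)->S->(2,3)
  grid max=6 at (2,3)
Step 5: ant0:(0,1)->E->(0,2) | ant1:(2,3)->N->(1,3) | ant2:(2,3)->N->(1,3)
  grid max=8 at (1,3)

(0,2) (1,3) (1,3)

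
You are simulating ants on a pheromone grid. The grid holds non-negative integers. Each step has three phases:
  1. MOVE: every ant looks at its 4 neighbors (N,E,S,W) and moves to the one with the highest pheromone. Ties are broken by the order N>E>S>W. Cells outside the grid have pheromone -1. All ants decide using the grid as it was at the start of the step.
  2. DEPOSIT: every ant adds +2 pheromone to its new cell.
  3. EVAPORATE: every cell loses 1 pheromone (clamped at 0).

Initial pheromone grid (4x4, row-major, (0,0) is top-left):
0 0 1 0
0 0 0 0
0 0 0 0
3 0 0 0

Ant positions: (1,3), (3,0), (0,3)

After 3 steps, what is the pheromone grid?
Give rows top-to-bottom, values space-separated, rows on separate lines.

After step 1: ants at (0,3),(2,0),(0,2)
  0 0 2 1
  0 0 0 0
  1 0 0 0
  2 0 0 0
After step 2: ants at (0,2),(3,0),(0,3)
  0 0 3 2
  0 0 0 0
  0 0 0 0
  3 0 0 0
After step 3: ants at (0,3),(2,0),(0,2)
  0 0 4 3
  0 0 0 0
  1 0 0 0
  2 0 0 0

0 0 4 3
0 0 0 0
1 0 0 0
2 0 0 0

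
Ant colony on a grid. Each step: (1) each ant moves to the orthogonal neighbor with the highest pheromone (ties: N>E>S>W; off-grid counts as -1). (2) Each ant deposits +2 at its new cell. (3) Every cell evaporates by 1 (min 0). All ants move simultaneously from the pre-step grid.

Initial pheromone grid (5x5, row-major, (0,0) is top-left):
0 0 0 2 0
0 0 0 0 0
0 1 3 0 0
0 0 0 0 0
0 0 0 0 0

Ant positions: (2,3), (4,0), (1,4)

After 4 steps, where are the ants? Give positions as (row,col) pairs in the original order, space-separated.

Step 1: ant0:(2,3)->W->(2,2) | ant1:(4,0)->N->(3,0) | ant2:(1,4)->N->(0,4)
  grid max=4 at (2,2)
Step 2: ant0:(2,2)->N->(1,2) | ant1:(3,0)->N->(2,0) | ant2:(0,4)->W->(0,3)
  grid max=3 at (2,2)
Step 3: ant0:(1,2)->S->(2,2) | ant1:(2,0)->N->(1,0) | ant2:(0,3)->E->(0,4)
  grid max=4 at (2,2)
Step 4: ant0:(2,2)->N->(1,2) | ant1:(1,0)->N->(0,0) | ant2:(0,4)->W->(0,3)
  grid max=3 at (2,2)

(1,2) (0,0) (0,3)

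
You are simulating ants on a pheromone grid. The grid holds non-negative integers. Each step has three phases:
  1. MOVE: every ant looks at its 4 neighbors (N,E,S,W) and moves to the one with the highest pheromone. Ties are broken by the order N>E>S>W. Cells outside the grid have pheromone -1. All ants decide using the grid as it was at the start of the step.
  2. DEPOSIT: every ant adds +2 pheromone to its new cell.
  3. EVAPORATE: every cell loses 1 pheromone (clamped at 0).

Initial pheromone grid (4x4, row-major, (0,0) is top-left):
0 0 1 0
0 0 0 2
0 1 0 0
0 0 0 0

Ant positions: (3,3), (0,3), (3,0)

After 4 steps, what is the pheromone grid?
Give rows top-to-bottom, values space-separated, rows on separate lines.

After step 1: ants at (2,3),(1,3),(2,0)
  0 0 0 0
  0 0 0 3
  1 0 0 1
  0 0 0 0
After step 2: ants at (1,3),(2,3),(1,0)
  0 0 0 0
  1 0 0 4
  0 0 0 2
  0 0 0 0
After step 3: ants at (2,3),(1,3),(0,0)
  1 0 0 0
  0 0 0 5
  0 0 0 3
  0 0 0 0
After step 4: ants at (1,3),(2,3),(0,1)
  0 1 0 0
  0 0 0 6
  0 0 0 4
  0 0 0 0

0 1 0 0
0 0 0 6
0 0 0 4
0 0 0 0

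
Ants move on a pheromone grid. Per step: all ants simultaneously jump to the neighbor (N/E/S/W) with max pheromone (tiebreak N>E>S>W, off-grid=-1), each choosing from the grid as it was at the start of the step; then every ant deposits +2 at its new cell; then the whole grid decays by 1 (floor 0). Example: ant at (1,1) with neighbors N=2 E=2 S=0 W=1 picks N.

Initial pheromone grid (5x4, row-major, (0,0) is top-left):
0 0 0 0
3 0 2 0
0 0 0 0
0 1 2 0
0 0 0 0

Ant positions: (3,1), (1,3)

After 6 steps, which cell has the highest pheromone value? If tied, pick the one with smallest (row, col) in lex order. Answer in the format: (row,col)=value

Answer: (1,2)=6

Derivation:
Step 1: ant0:(3,1)->E->(3,2) | ant1:(1,3)->W->(1,2)
  grid max=3 at (1,2)
Step 2: ant0:(3,2)->N->(2,2) | ant1:(1,2)->N->(0,2)
  grid max=2 at (1,2)
Step 3: ant0:(2,2)->N->(1,2) | ant1:(0,2)->S->(1,2)
  grid max=5 at (1,2)
Step 4: ant0:(1,2)->N->(0,2) | ant1:(1,2)->N->(0,2)
  grid max=4 at (1,2)
Step 5: ant0:(0,2)->S->(1,2) | ant1:(0,2)->S->(1,2)
  grid max=7 at (1,2)
Step 6: ant0:(1,2)->N->(0,2) | ant1:(1,2)->N->(0,2)
  grid max=6 at (1,2)
Final grid:
  0 0 5 0
  0 0 6 0
  0 0 0 0
  0 0 0 0
  0 0 0 0
Max pheromone 6 at (1,2)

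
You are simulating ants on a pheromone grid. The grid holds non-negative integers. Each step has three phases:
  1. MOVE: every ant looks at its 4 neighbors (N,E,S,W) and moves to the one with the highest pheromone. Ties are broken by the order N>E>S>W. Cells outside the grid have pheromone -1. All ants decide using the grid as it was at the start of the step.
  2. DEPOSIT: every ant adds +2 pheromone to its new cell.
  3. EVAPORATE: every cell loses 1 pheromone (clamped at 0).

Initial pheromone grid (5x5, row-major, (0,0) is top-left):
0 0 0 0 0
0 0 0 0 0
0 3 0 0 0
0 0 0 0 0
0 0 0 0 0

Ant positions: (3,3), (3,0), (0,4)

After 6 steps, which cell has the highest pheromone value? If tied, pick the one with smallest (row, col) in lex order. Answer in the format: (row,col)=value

Answer: (0,4)=5

Derivation:
Step 1: ant0:(3,3)->N->(2,3) | ant1:(3,0)->N->(2,0) | ant2:(0,4)->S->(1,4)
  grid max=2 at (2,1)
Step 2: ant0:(2,3)->N->(1,3) | ant1:(2,0)->E->(2,1) | ant2:(1,4)->N->(0,4)
  grid max=3 at (2,1)
Step 3: ant0:(1,3)->N->(0,3) | ant1:(2,1)->N->(1,1) | ant2:(0,4)->S->(1,4)
  grid max=2 at (2,1)
Step 4: ant0:(0,3)->E->(0,4) | ant1:(1,1)->S->(2,1) | ant2:(1,4)->N->(0,4)
  grid max=3 at (0,4)
Step 5: ant0:(0,4)->S->(1,4) | ant1:(2,1)->N->(1,1) | ant2:(0,4)->S->(1,4)
  grid max=3 at (1,4)
Step 6: ant0:(1,4)->N->(0,4) | ant1:(1,1)->S->(2,1) | ant2:(1,4)->N->(0,4)
  grid max=5 at (0,4)
Final grid:
  0 0 0 0 5
  0 0 0 0 2
  0 3 0 0 0
  0 0 0 0 0
  0 0 0 0 0
Max pheromone 5 at (0,4)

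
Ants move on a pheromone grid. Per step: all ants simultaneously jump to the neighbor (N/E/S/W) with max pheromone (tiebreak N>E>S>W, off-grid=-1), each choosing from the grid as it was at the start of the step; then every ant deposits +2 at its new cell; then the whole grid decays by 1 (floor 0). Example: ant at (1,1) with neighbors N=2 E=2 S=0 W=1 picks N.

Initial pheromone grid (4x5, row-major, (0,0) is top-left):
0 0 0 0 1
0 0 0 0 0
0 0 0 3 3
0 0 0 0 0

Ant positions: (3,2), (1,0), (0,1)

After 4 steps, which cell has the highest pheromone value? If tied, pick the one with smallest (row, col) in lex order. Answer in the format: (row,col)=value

Answer: (2,3)=3

Derivation:
Step 1: ant0:(3,2)->N->(2,2) | ant1:(1,0)->N->(0,0) | ant2:(0,1)->E->(0,2)
  grid max=2 at (2,3)
Step 2: ant0:(2,2)->E->(2,3) | ant1:(0,0)->E->(0,1) | ant2:(0,2)->E->(0,3)
  grid max=3 at (2,3)
Step 3: ant0:(2,3)->E->(2,4) | ant1:(0,1)->E->(0,2) | ant2:(0,3)->E->(0,4)
  grid max=2 at (2,3)
Step 4: ant0:(2,4)->W->(2,3) | ant1:(0,2)->E->(0,3) | ant2:(0,4)->S->(1,4)
  grid max=3 at (2,3)
Final grid:
  0 0 0 1 0
  0 0 0 0 1
  0 0 0 3 1
  0 0 0 0 0
Max pheromone 3 at (2,3)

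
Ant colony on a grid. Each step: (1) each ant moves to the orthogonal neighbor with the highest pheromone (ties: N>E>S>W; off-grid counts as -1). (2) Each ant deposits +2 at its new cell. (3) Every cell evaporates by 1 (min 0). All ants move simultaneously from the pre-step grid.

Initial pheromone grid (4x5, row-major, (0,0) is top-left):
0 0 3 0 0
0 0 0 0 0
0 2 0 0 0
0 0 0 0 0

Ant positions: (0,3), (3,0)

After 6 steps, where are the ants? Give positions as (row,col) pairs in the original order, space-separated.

Step 1: ant0:(0,3)->W->(0,2) | ant1:(3,0)->N->(2,0)
  grid max=4 at (0,2)
Step 2: ant0:(0,2)->E->(0,3) | ant1:(2,0)->E->(2,1)
  grid max=3 at (0,2)
Step 3: ant0:(0,3)->W->(0,2) | ant1:(2,1)->N->(1,1)
  grid max=4 at (0,2)
Step 4: ant0:(0,2)->E->(0,3) | ant1:(1,1)->S->(2,1)
  grid max=3 at (0,2)
Step 5: ant0:(0,3)->W->(0,2) | ant1:(2,1)->N->(1,1)
  grid max=4 at (0,2)
Step 6: ant0:(0,2)->E->(0,3) | ant1:(1,1)->S->(2,1)
  grid max=3 at (0,2)

(0,3) (2,1)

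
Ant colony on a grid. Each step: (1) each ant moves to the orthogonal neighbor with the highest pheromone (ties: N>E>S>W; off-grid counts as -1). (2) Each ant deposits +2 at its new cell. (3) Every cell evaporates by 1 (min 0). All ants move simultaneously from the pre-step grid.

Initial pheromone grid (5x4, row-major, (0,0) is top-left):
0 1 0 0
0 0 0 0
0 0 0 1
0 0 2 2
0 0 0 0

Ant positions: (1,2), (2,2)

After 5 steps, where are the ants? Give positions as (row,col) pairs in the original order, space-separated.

Step 1: ant0:(1,2)->N->(0,2) | ant1:(2,2)->S->(3,2)
  grid max=3 at (3,2)
Step 2: ant0:(0,2)->E->(0,3) | ant1:(3,2)->E->(3,3)
  grid max=2 at (3,2)
Step 3: ant0:(0,3)->S->(1,3) | ant1:(3,3)->W->(3,2)
  grid max=3 at (3,2)
Step 4: ant0:(1,3)->N->(0,3) | ant1:(3,2)->E->(3,3)
  grid max=2 at (3,2)
Step 5: ant0:(0,3)->S->(1,3) | ant1:(3,3)->W->(3,2)
  grid max=3 at (3,2)

(1,3) (3,2)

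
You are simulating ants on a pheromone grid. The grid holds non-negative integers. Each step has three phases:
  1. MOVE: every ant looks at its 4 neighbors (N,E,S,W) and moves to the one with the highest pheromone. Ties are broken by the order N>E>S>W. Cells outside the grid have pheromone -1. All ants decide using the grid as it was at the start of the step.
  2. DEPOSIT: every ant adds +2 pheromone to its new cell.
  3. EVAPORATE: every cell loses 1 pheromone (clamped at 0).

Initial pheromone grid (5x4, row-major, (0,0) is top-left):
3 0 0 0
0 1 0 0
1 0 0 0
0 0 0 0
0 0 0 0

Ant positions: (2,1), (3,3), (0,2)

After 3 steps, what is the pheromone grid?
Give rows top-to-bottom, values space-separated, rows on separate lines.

After step 1: ants at (1,1),(2,3),(0,3)
  2 0 0 1
  0 2 0 0
  0 0 0 1
  0 0 0 0
  0 0 0 0
After step 2: ants at (0,1),(1,3),(1,3)
  1 1 0 0
  0 1 0 3
  0 0 0 0
  0 0 0 0
  0 0 0 0
After step 3: ants at (1,1),(0,3),(0,3)
  0 0 0 3
  0 2 0 2
  0 0 0 0
  0 0 0 0
  0 0 0 0

0 0 0 3
0 2 0 2
0 0 0 0
0 0 0 0
0 0 0 0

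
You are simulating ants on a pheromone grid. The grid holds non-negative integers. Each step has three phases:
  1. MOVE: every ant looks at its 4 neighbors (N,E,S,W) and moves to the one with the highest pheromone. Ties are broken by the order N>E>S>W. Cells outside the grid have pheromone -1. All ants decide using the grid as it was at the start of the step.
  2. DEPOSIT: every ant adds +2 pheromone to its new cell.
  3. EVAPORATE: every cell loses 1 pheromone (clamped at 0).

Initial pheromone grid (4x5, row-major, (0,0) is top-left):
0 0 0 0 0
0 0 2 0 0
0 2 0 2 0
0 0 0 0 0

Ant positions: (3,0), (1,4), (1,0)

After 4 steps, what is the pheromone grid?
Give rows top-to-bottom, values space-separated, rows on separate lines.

After step 1: ants at (2,0),(0,4),(0,0)
  1 0 0 0 1
  0 0 1 0 0
  1 1 0 1 0
  0 0 0 0 0
After step 2: ants at (2,1),(1,4),(0,1)
  0 1 0 0 0
  0 0 0 0 1
  0 2 0 0 0
  0 0 0 0 0
After step 3: ants at (1,1),(0,4),(0,2)
  0 0 1 0 1
  0 1 0 0 0
  0 1 0 0 0
  0 0 0 0 0
After step 4: ants at (2,1),(1,4),(0,3)
  0 0 0 1 0
  0 0 0 0 1
  0 2 0 0 0
  0 0 0 0 0

0 0 0 1 0
0 0 0 0 1
0 2 0 0 0
0 0 0 0 0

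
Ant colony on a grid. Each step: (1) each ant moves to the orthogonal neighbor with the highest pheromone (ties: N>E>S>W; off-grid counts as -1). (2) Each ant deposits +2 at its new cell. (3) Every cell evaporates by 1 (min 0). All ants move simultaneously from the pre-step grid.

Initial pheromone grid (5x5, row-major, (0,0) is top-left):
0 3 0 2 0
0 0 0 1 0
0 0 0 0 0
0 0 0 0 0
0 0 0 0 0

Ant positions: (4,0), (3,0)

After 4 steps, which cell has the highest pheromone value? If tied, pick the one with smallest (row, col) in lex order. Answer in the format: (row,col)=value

Answer: (2,0)=4

Derivation:
Step 1: ant0:(4,0)->N->(3,0) | ant1:(3,0)->N->(2,0)
  grid max=2 at (0,1)
Step 2: ant0:(3,0)->N->(2,0) | ant1:(2,0)->S->(3,0)
  grid max=2 at (2,0)
Step 3: ant0:(2,0)->S->(3,0) | ant1:(3,0)->N->(2,0)
  grid max=3 at (2,0)
Step 4: ant0:(3,0)->N->(2,0) | ant1:(2,0)->S->(3,0)
  grid max=4 at (2,0)
Final grid:
  0 0 0 0 0
  0 0 0 0 0
  4 0 0 0 0
  4 0 0 0 0
  0 0 0 0 0
Max pheromone 4 at (2,0)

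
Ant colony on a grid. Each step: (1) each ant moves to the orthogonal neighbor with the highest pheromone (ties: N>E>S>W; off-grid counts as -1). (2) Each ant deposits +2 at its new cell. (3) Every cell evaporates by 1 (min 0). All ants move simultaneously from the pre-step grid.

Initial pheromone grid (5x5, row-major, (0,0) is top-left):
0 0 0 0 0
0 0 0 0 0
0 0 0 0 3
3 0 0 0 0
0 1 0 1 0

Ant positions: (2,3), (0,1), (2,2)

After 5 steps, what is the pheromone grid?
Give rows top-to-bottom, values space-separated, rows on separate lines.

After step 1: ants at (2,4),(0,2),(1,2)
  0 0 1 0 0
  0 0 1 0 0
  0 0 0 0 4
  2 0 0 0 0
  0 0 0 0 0
After step 2: ants at (1,4),(1,2),(0,2)
  0 0 2 0 0
  0 0 2 0 1
  0 0 0 0 3
  1 0 0 0 0
  0 0 0 0 0
After step 3: ants at (2,4),(0,2),(1,2)
  0 0 3 0 0
  0 0 3 0 0
  0 0 0 0 4
  0 0 0 0 0
  0 0 0 0 0
After step 4: ants at (1,4),(1,2),(0,2)
  0 0 4 0 0
  0 0 4 0 1
  0 0 0 0 3
  0 0 0 0 0
  0 0 0 0 0
After step 5: ants at (2,4),(0,2),(1,2)
  0 0 5 0 0
  0 0 5 0 0
  0 0 0 0 4
  0 0 0 0 0
  0 0 0 0 0

0 0 5 0 0
0 0 5 0 0
0 0 0 0 4
0 0 0 0 0
0 0 0 0 0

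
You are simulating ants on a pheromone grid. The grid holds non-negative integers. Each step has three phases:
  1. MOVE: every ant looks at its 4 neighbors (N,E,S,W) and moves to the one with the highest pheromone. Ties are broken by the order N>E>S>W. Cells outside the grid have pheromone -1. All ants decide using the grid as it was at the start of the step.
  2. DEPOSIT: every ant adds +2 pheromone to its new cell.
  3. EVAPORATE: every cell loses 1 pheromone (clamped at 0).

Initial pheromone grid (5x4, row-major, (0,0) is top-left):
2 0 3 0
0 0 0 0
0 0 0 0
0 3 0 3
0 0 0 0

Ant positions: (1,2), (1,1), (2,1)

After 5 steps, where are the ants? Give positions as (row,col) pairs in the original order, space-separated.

Step 1: ant0:(1,2)->N->(0,2) | ant1:(1,1)->N->(0,1) | ant2:(2,1)->S->(3,1)
  grid max=4 at (0,2)
Step 2: ant0:(0,2)->W->(0,1) | ant1:(0,1)->E->(0,2) | ant2:(3,1)->N->(2,1)
  grid max=5 at (0,2)
Step 3: ant0:(0,1)->E->(0,2) | ant1:(0,2)->W->(0,1) | ant2:(2,1)->S->(3,1)
  grid max=6 at (0,2)
Step 4: ant0:(0,2)->W->(0,1) | ant1:(0,1)->E->(0,2) | ant2:(3,1)->N->(2,1)
  grid max=7 at (0,2)
Step 5: ant0:(0,1)->E->(0,2) | ant1:(0,2)->W->(0,1) | ant2:(2,1)->S->(3,1)
  grid max=8 at (0,2)

(0,2) (0,1) (3,1)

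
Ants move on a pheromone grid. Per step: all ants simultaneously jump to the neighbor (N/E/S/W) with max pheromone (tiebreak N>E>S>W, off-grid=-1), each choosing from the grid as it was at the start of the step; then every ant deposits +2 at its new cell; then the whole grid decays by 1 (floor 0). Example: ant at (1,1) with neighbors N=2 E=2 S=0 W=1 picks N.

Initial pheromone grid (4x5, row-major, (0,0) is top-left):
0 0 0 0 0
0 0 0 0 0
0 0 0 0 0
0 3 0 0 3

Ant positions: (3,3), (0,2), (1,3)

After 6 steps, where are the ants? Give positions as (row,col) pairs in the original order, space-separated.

Step 1: ant0:(3,3)->E->(3,4) | ant1:(0,2)->E->(0,3) | ant2:(1,3)->N->(0,3)
  grid max=4 at (3,4)
Step 2: ant0:(3,4)->N->(2,4) | ant1:(0,3)->E->(0,4) | ant2:(0,3)->E->(0,4)
  grid max=3 at (0,4)
Step 3: ant0:(2,4)->S->(3,4) | ant1:(0,4)->W->(0,3) | ant2:(0,4)->W->(0,3)
  grid max=5 at (0,3)
Step 4: ant0:(3,4)->N->(2,4) | ant1:(0,3)->E->(0,4) | ant2:(0,3)->E->(0,4)
  grid max=5 at (0,4)
Step 5: ant0:(2,4)->S->(3,4) | ant1:(0,4)->W->(0,3) | ant2:(0,4)->W->(0,3)
  grid max=7 at (0,3)
Step 6: ant0:(3,4)->N->(2,4) | ant1:(0,3)->E->(0,4) | ant2:(0,3)->E->(0,4)
  grid max=7 at (0,4)

(2,4) (0,4) (0,4)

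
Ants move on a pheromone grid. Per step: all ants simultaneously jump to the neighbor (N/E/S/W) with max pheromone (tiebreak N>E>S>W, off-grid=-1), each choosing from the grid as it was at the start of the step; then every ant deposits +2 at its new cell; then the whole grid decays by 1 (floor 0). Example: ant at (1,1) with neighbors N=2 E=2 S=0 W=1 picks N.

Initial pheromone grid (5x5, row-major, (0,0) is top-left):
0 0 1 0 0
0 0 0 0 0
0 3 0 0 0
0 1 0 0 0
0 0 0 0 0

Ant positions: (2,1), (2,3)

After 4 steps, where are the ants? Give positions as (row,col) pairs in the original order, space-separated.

Step 1: ant0:(2,1)->S->(3,1) | ant1:(2,3)->N->(1,3)
  grid max=2 at (2,1)
Step 2: ant0:(3,1)->N->(2,1) | ant1:(1,3)->N->(0,3)
  grid max=3 at (2,1)
Step 3: ant0:(2,1)->S->(3,1) | ant1:(0,3)->E->(0,4)
  grid max=2 at (2,1)
Step 4: ant0:(3,1)->N->(2,1) | ant1:(0,4)->S->(1,4)
  grid max=3 at (2,1)

(2,1) (1,4)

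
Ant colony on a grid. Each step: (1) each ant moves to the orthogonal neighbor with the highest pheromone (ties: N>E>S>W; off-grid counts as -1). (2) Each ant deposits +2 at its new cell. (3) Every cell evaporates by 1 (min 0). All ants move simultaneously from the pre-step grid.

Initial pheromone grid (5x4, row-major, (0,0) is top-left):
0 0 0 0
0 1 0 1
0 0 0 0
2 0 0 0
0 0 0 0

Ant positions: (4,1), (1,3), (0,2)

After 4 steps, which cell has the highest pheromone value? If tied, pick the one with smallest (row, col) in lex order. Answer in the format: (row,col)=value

Step 1: ant0:(4,1)->N->(3,1) | ant1:(1,3)->N->(0,3) | ant2:(0,2)->E->(0,3)
  grid max=3 at (0,3)
Step 2: ant0:(3,1)->W->(3,0) | ant1:(0,3)->S->(1,3) | ant2:(0,3)->S->(1,3)
  grid max=3 at (1,3)
Step 3: ant0:(3,0)->N->(2,0) | ant1:(1,3)->N->(0,3) | ant2:(1,3)->N->(0,3)
  grid max=5 at (0,3)
Step 4: ant0:(2,0)->S->(3,0) | ant1:(0,3)->S->(1,3) | ant2:(0,3)->S->(1,3)
  grid max=5 at (1,3)
Final grid:
  0 0 0 4
  0 0 0 5
  0 0 0 0
  2 0 0 0
  0 0 0 0
Max pheromone 5 at (1,3)

Answer: (1,3)=5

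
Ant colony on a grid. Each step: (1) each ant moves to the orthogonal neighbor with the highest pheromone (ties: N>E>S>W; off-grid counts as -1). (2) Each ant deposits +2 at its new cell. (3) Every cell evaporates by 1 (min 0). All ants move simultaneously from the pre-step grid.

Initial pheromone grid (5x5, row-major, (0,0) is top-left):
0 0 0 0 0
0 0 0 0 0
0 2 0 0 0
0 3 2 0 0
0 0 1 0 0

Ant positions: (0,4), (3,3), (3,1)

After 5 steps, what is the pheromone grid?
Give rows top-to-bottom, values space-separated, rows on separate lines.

After step 1: ants at (1,4),(3,2),(2,1)
  0 0 0 0 0
  0 0 0 0 1
  0 3 0 0 0
  0 2 3 0 0
  0 0 0 0 0
After step 2: ants at (0,4),(3,1),(3,1)
  0 0 0 0 1
  0 0 0 0 0
  0 2 0 0 0
  0 5 2 0 0
  0 0 0 0 0
After step 3: ants at (1,4),(2,1),(2,1)
  0 0 0 0 0
  0 0 0 0 1
  0 5 0 0 0
  0 4 1 0 0
  0 0 0 0 0
After step 4: ants at (0,4),(3,1),(3,1)
  0 0 0 0 1
  0 0 0 0 0
  0 4 0 0 0
  0 7 0 0 0
  0 0 0 0 0
After step 5: ants at (1,4),(2,1),(2,1)
  0 0 0 0 0
  0 0 0 0 1
  0 7 0 0 0
  0 6 0 0 0
  0 0 0 0 0

0 0 0 0 0
0 0 0 0 1
0 7 0 0 0
0 6 0 0 0
0 0 0 0 0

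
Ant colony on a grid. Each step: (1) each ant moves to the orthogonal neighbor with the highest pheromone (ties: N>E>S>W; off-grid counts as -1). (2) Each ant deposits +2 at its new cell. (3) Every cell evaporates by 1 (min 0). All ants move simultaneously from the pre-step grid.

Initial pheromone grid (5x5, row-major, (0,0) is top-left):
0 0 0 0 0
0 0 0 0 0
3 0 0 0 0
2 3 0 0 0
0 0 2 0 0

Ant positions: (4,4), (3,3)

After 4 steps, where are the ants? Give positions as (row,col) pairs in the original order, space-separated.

Step 1: ant0:(4,4)->N->(3,4) | ant1:(3,3)->N->(2,3)
  grid max=2 at (2,0)
Step 2: ant0:(3,4)->N->(2,4) | ant1:(2,3)->N->(1,3)
  grid max=1 at (1,3)
Step 3: ant0:(2,4)->N->(1,4) | ant1:(1,3)->N->(0,3)
  grid max=1 at (0,3)
Step 4: ant0:(1,4)->N->(0,4) | ant1:(0,3)->E->(0,4)
  grid max=3 at (0,4)

(0,4) (0,4)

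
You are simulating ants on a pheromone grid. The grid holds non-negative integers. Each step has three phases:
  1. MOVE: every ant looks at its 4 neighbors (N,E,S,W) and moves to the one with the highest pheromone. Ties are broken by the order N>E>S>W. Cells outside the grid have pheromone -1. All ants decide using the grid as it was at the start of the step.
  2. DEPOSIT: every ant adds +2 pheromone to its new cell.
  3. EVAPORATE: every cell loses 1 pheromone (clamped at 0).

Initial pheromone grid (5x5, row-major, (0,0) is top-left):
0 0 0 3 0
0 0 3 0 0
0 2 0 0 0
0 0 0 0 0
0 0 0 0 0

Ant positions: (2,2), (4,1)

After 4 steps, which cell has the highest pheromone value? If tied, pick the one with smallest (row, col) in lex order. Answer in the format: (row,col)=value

Answer: (1,2)=5

Derivation:
Step 1: ant0:(2,2)->N->(1,2) | ant1:(4,1)->N->(3,1)
  grid max=4 at (1,2)
Step 2: ant0:(1,2)->N->(0,2) | ant1:(3,1)->N->(2,1)
  grid max=3 at (1,2)
Step 3: ant0:(0,2)->S->(1,2) | ant1:(2,1)->N->(1,1)
  grid max=4 at (1,2)
Step 4: ant0:(1,2)->W->(1,1) | ant1:(1,1)->E->(1,2)
  grid max=5 at (1,2)
Final grid:
  0 0 0 0 0
  0 2 5 0 0
  0 0 0 0 0
  0 0 0 0 0
  0 0 0 0 0
Max pheromone 5 at (1,2)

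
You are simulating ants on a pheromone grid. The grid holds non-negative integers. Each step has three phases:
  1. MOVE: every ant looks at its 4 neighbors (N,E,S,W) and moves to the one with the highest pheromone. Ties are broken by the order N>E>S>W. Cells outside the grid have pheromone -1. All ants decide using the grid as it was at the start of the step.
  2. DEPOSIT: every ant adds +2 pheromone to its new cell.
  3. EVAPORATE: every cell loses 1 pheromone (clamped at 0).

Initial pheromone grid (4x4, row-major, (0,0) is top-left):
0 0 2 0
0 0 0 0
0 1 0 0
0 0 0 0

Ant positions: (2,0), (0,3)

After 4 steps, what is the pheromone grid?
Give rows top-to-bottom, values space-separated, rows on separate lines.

After step 1: ants at (2,1),(0,2)
  0 0 3 0
  0 0 0 0
  0 2 0 0
  0 0 0 0
After step 2: ants at (1,1),(0,3)
  0 0 2 1
  0 1 0 0
  0 1 0 0
  0 0 0 0
After step 3: ants at (2,1),(0,2)
  0 0 3 0
  0 0 0 0
  0 2 0 0
  0 0 0 0
After step 4: ants at (1,1),(0,3)
  0 0 2 1
  0 1 0 0
  0 1 0 0
  0 0 0 0

0 0 2 1
0 1 0 0
0 1 0 0
0 0 0 0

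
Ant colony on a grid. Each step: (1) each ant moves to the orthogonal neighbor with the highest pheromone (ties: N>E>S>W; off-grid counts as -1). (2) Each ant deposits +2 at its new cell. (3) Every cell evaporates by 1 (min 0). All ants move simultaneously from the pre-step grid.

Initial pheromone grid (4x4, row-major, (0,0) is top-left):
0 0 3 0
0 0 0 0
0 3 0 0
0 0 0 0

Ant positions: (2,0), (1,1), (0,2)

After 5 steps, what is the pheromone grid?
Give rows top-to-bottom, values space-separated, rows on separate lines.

After step 1: ants at (2,1),(2,1),(0,3)
  0 0 2 1
  0 0 0 0
  0 6 0 0
  0 0 0 0
After step 2: ants at (1,1),(1,1),(0,2)
  0 0 3 0
  0 3 0 0
  0 5 0 0
  0 0 0 0
After step 3: ants at (2,1),(2,1),(0,3)
  0 0 2 1
  0 2 0 0
  0 8 0 0
  0 0 0 0
After step 4: ants at (1,1),(1,1),(0,2)
  0 0 3 0
  0 5 0 0
  0 7 0 0
  0 0 0 0
After step 5: ants at (2,1),(2,1),(0,3)
  0 0 2 1
  0 4 0 0
  0 10 0 0
  0 0 0 0

0 0 2 1
0 4 0 0
0 10 0 0
0 0 0 0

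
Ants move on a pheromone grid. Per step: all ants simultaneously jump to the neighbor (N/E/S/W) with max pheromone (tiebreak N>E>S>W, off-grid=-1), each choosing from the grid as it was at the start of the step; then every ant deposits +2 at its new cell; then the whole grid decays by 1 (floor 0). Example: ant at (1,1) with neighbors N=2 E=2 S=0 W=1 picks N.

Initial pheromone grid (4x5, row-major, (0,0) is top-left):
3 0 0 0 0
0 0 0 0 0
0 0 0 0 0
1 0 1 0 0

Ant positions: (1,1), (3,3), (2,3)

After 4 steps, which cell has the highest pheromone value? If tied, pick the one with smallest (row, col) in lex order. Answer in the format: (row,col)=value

Answer: (0,0)=3

Derivation:
Step 1: ant0:(1,1)->N->(0,1) | ant1:(3,3)->W->(3,2) | ant2:(2,3)->N->(1,3)
  grid max=2 at (0,0)
Step 2: ant0:(0,1)->W->(0,0) | ant1:(3,2)->N->(2,2) | ant2:(1,3)->N->(0,3)
  grid max=3 at (0,0)
Step 3: ant0:(0,0)->E->(0,1) | ant1:(2,2)->S->(3,2) | ant2:(0,3)->E->(0,4)
  grid max=2 at (0,0)
Step 4: ant0:(0,1)->W->(0,0) | ant1:(3,2)->N->(2,2) | ant2:(0,4)->S->(1,4)
  grid max=3 at (0,0)
Final grid:
  3 0 0 0 0
  0 0 0 0 1
  0 0 1 0 0
  0 0 1 0 0
Max pheromone 3 at (0,0)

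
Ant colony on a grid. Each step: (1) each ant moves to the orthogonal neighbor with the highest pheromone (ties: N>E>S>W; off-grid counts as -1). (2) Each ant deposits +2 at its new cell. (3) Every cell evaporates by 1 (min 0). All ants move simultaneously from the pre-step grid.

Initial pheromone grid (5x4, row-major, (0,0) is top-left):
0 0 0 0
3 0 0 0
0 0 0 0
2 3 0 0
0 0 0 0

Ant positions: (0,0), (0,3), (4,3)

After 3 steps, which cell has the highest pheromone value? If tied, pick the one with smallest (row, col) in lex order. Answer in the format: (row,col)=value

Step 1: ant0:(0,0)->S->(1,0) | ant1:(0,3)->S->(1,3) | ant2:(4,3)->N->(3,3)
  grid max=4 at (1,0)
Step 2: ant0:(1,0)->N->(0,0) | ant1:(1,3)->N->(0,3) | ant2:(3,3)->N->(2,3)
  grid max=3 at (1,0)
Step 3: ant0:(0,0)->S->(1,0) | ant1:(0,3)->S->(1,3) | ant2:(2,3)->N->(1,3)
  grid max=4 at (1,0)
Final grid:
  0 0 0 0
  4 0 0 3
  0 0 0 0
  0 0 0 0
  0 0 0 0
Max pheromone 4 at (1,0)

Answer: (1,0)=4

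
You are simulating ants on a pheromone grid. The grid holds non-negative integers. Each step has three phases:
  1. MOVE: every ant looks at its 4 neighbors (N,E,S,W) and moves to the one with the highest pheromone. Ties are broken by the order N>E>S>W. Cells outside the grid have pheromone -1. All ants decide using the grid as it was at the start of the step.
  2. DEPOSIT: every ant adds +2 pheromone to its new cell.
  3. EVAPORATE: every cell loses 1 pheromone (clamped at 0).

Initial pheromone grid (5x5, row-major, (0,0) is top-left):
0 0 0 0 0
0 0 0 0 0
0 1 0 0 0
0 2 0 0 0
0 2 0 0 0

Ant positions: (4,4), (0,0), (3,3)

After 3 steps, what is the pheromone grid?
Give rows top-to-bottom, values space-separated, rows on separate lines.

After step 1: ants at (3,4),(0,1),(2,3)
  0 1 0 0 0
  0 0 0 0 0
  0 0 0 1 0
  0 1 0 0 1
  0 1 0 0 0
After step 2: ants at (2,4),(0,2),(1,3)
  0 0 1 0 0
  0 0 0 1 0
  0 0 0 0 1
  0 0 0 0 0
  0 0 0 0 0
After step 3: ants at (1,4),(0,3),(0,3)
  0 0 0 3 0
  0 0 0 0 1
  0 0 0 0 0
  0 0 0 0 0
  0 0 0 0 0

0 0 0 3 0
0 0 0 0 1
0 0 0 0 0
0 0 0 0 0
0 0 0 0 0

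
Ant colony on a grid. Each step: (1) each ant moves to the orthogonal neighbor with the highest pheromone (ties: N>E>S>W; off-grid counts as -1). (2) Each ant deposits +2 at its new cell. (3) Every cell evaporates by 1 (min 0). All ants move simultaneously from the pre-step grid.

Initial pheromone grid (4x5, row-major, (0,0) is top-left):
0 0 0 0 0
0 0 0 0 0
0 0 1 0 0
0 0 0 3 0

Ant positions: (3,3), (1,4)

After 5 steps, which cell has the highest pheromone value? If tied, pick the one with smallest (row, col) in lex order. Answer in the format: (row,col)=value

Step 1: ant0:(3,3)->N->(2,3) | ant1:(1,4)->N->(0,4)
  grid max=2 at (3,3)
Step 2: ant0:(2,3)->S->(3,3) | ant1:(0,4)->S->(1,4)
  grid max=3 at (3,3)
Step 3: ant0:(3,3)->N->(2,3) | ant1:(1,4)->N->(0,4)
  grid max=2 at (3,3)
Step 4: ant0:(2,3)->S->(3,3) | ant1:(0,4)->S->(1,4)
  grid max=3 at (3,3)
Step 5: ant0:(3,3)->N->(2,3) | ant1:(1,4)->N->(0,4)
  grid max=2 at (3,3)
Final grid:
  0 0 0 0 1
  0 0 0 0 0
  0 0 0 1 0
  0 0 0 2 0
Max pheromone 2 at (3,3)

Answer: (3,3)=2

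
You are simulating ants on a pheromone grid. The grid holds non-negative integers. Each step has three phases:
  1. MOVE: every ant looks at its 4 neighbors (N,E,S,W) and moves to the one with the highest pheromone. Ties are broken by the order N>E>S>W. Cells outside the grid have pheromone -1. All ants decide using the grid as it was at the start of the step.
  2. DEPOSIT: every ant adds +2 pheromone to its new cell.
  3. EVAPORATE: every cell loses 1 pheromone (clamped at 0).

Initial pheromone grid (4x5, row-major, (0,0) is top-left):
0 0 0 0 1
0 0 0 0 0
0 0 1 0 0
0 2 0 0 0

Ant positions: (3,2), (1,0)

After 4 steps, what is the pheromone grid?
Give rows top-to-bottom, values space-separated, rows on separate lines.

After step 1: ants at (3,1),(0,0)
  1 0 0 0 0
  0 0 0 0 0
  0 0 0 0 0
  0 3 0 0 0
After step 2: ants at (2,1),(0,1)
  0 1 0 0 0
  0 0 0 0 0
  0 1 0 0 0
  0 2 0 0 0
After step 3: ants at (3,1),(0,2)
  0 0 1 0 0
  0 0 0 0 0
  0 0 0 0 0
  0 3 0 0 0
After step 4: ants at (2,1),(0,3)
  0 0 0 1 0
  0 0 0 0 0
  0 1 0 0 0
  0 2 0 0 0

0 0 0 1 0
0 0 0 0 0
0 1 0 0 0
0 2 0 0 0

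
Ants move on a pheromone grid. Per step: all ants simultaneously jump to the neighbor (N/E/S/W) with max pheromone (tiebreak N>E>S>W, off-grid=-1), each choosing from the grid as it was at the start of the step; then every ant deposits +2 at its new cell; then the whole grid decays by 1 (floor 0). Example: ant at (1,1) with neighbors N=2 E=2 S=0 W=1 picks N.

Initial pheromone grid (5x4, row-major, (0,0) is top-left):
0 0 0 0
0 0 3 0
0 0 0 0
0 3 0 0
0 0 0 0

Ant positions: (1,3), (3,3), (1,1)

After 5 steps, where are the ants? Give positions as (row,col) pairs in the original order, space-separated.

Step 1: ant0:(1,3)->W->(1,2) | ant1:(3,3)->N->(2,3) | ant2:(1,1)->E->(1,2)
  grid max=6 at (1,2)
Step 2: ant0:(1,2)->N->(0,2) | ant1:(2,3)->N->(1,3) | ant2:(1,2)->N->(0,2)
  grid max=5 at (1,2)
Step 3: ant0:(0,2)->S->(1,2) | ant1:(1,3)->W->(1,2) | ant2:(0,2)->S->(1,2)
  grid max=10 at (1,2)
Step 4: ant0:(1,2)->N->(0,2) | ant1:(1,2)->N->(0,2) | ant2:(1,2)->N->(0,2)
  grid max=9 at (1,2)
Step 5: ant0:(0,2)->S->(1,2) | ant1:(0,2)->S->(1,2) | ant2:(0,2)->S->(1,2)
  grid max=14 at (1,2)

(1,2) (1,2) (1,2)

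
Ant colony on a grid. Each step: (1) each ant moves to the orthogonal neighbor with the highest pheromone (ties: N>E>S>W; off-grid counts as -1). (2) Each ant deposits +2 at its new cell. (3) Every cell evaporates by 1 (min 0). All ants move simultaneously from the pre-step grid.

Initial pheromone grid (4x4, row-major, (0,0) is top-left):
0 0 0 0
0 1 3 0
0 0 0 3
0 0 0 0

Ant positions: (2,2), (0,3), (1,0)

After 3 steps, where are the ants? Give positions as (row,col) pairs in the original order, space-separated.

Step 1: ant0:(2,2)->N->(1,2) | ant1:(0,3)->S->(1,3) | ant2:(1,0)->E->(1,1)
  grid max=4 at (1,2)
Step 2: ant0:(1,2)->W->(1,1) | ant1:(1,3)->W->(1,2) | ant2:(1,1)->E->(1,2)
  grid max=7 at (1,2)
Step 3: ant0:(1,1)->E->(1,2) | ant1:(1,2)->W->(1,1) | ant2:(1,2)->W->(1,1)
  grid max=8 at (1,2)

(1,2) (1,1) (1,1)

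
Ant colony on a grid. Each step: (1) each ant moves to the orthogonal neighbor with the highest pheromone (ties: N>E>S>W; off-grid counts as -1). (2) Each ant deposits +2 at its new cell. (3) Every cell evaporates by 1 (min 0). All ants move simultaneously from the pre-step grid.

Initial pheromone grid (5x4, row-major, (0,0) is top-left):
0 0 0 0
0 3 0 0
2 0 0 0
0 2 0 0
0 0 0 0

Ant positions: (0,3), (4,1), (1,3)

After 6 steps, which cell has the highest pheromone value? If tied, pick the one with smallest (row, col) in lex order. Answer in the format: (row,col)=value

Step 1: ant0:(0,3)->S->(1,3) | ant1:(4,1)->N->(3,1) | ant2:(1,3)->N->(0,3)
  grid max=3 at (3,1)
Step 2: ant0:(1,3)->N->(0,3) | ant1:(3,1)->N->(2,1) | ant2:(0,3)->S->(1,3)
  grid max=2 at (0,3)
Step 3: ant0:(0,3)->S->(1,3) | ant1:(2,1)->S->(3,1) | ant2:(1,3)->N->(0,3)
  grid max=3 at (0,3)
Step 4: ant0:(1,3)->N->(0,3) | ant1:(3,1)->N->(2,1) | ant2:(0,3)->S->(1,3)
  grid max=4 at (0,3)
Step 5: ant0:(0,3)->S->(1,3) | ant1:(2,1)->S->(3,1) | ant2:(1,3)->N->(0,3)
  grid max=5 at (0,3)
Step 6: ant0:(1,3)->N->(0,3) | ant1:(3,1)->N->(2,1) | ant2:(0,3)->S->(1,3)
  grid max=6 at (0,3)
Final grid:
  0 0 0 6
  0 0 0 6
  0 1 0 0
  0 2 0 0
  0 0 0 0
Max pheromone 6 at (0,3)

Answer: (0,3)=6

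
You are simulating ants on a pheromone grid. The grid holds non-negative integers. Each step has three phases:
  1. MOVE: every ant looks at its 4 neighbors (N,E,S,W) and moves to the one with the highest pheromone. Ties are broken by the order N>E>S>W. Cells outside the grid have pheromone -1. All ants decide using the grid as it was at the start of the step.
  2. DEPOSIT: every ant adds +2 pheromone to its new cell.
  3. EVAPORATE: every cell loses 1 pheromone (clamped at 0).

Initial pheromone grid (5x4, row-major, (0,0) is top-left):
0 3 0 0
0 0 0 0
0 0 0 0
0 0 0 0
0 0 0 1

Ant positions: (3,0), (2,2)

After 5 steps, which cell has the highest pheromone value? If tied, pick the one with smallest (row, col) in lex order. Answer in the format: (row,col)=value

Answer: (0,1)=4

Derivation:
Step 1: ant0:(3,0)->N->(2,0) | ant1:(2,2)->N->(1,2)
  grid max=2 at (0,1)
Step 2: ant0:(2,0)->N->(1,0) | ant1:(1,2)->N->(0,2)
  grid max=1 at (0,1)
Step 3: ant0:(1,0)->N->(0,0) | ant1:(0,2)->W->(0,1)
  grid max=2 at (0,1)
Step 4: ant0:(0,0)->E->(0,1) | ant1:(0,1)->W->(0,0)
  grid max=3 at (0,1)
Step 5: ant0:(0,1)->W->(0,0) | ant1:(0,0)->E->(0,1)
  grid max=4 at (0,1)
Final grid:
  3 4 0 0
  0 0 0 0
  0 0 0 0
  0 0 0 0
  0 0 0 0
Max pheromone 4 at (0,1)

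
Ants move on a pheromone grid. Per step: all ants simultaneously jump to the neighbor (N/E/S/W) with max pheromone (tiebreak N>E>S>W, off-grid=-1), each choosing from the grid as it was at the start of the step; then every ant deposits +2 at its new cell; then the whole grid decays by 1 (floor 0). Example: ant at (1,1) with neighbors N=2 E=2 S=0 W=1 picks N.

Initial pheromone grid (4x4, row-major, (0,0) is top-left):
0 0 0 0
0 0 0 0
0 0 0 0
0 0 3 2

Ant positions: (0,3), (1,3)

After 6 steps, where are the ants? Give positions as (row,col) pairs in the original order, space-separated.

Step 1: ant0:(0,3)->S->(1,3) | ant1:(1,3)->N->(0,3)
  grid max=2 at (3,2)
Step 2: ant0:(1,3)->N->(0,3) | ant1:(0,3)->S->(1,3)
  grid max=2 at (0,3)
Step 3: ant0:(0,3)->S->(1,3) | ant1:(1,3)->N->(0,3)
  grid max=3 at (0,3)
Step 4: ant0:(1,3)->N->(0,3) | ant1:(0,3)->S->(1,3)
  grid max=4 at (0,3)
Step 5: ant0:(0,3)->S->(1,3) | ant1:(1,3)->N->(0,3)
  grid max=5 at (0,3)
Step 6: ant0:(1,3)->N->(0,3) | ant1:(0,3)->S->(1,3)
  grid max=6 at (0,3)

(0,3) (1,3)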